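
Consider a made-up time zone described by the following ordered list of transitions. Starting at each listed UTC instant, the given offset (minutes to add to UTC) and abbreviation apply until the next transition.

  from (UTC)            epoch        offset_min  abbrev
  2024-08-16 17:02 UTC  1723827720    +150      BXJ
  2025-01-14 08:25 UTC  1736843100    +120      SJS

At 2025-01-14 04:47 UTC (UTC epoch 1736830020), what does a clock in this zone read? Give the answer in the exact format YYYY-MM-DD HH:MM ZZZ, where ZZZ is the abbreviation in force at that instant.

2025-01-14 07:17 BXJ

Query: 2025-01-14 04:47 UTC
Rule 1/2 (BXJ, +02:30): 2024-08-16 17:02 UTC ≤ query < 2025-01-14 08:25 UTC
4·60 + 47 + 150 = 437 min
437 = 0·1440 + 437; 437 = 7·60 + 17 → 07:17, same day
→ 2025-01-14 07:17 BXJ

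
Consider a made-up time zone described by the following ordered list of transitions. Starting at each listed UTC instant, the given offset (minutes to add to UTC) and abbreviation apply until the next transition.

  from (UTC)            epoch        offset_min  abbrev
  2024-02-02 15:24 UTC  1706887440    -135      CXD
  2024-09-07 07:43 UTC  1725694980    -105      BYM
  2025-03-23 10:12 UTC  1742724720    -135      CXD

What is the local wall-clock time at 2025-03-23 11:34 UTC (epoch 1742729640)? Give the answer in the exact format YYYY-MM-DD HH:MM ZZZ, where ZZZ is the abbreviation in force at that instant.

Query: 2025-03-23 11:34 UTC
Rule 3/3 (CXD, -02:15): 2025-03-23 10:12 UTC ≤ query < +∞
11·60 + 34 - 135 = 559 min
559 = 0·1440 + 559; 559 = 9·60 + 19 → 09:19, same day
→ 2025-03-23 09:19 CXD

2025-03-23 09:19 CXD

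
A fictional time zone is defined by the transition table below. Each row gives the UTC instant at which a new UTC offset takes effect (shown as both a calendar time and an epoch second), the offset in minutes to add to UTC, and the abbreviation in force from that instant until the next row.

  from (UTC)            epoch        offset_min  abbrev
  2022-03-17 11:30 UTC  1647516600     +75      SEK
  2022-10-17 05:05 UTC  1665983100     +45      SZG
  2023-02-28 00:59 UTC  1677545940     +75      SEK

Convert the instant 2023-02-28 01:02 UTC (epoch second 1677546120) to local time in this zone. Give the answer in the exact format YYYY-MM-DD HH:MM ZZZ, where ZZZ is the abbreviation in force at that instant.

2023-02-28 02:17 SEK

Query: 2023-02-28 01:02 UTC
Rule 3/3 (SEK, +01:15): 2023-02-28 00:59 UTC ≤ query < +∞
1·60 + 2 + 75 = 137 min
137 = 0·1440 + 137; 137 = 2·60 + 17 → 02:17, same day
→ 2023-02-28 02:17 SEK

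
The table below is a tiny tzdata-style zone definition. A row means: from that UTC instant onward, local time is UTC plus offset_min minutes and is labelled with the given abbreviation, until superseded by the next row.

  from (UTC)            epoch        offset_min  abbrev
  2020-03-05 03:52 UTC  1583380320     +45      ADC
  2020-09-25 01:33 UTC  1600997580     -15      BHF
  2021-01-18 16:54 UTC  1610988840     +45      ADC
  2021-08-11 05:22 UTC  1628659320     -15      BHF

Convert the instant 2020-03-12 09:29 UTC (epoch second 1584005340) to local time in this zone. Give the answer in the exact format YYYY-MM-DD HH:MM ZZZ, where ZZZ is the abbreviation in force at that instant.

2020-03-12 10:14 ADC

Query: 2020-03-12 09:29 UTC
Rule 1/4 (ADC, +00:45): 2020-03-05 03:52 UTC ≤ query < 2020-09-25 01:33 UTC
9·60 + 29 + 45 = 614 min
614 = 0·1440 + 614; 614 = 10·60 + 14 → 10:14, same day
→ 2020-03-12 10:14 ADC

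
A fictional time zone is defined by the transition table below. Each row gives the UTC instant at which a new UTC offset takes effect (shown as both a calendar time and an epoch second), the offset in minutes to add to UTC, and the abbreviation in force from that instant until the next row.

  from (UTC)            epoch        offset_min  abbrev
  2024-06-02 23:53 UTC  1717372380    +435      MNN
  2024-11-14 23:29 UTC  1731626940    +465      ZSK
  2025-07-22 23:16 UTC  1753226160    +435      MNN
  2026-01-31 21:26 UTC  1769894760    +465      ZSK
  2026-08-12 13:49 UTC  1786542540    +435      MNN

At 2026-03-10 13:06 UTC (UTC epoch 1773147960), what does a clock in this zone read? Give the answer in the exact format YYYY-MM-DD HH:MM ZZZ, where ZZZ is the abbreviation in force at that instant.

2026-03-10 20:51 ZSK

Query: 2026-03-10 13:06 UTC
Rule 4/5 (ZSK, +07:45): 2026-01-31 21:26 UTC ≤ query < 2026-08-12 13:49 UTC
13·60 + 6 + 465 = 1251 min
1251 = 0·1440 + 1251; 1251 = 20·60 + 51 → 20:51, same day
→ 2026-03-10 20:51 ZSK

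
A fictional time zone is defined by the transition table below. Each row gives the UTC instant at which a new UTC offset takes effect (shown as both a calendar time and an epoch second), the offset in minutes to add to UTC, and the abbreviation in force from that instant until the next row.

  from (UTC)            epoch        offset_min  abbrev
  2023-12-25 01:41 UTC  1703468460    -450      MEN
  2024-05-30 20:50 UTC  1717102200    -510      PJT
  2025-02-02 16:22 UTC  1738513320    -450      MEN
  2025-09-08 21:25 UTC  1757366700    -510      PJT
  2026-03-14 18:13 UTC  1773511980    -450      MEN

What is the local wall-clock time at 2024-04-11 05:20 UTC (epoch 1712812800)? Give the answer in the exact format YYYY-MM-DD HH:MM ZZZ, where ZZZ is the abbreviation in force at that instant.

2024-04-10 21:50 MEN

Query: 2024-04-11 05:20 UTC
Rule 1/5 (MEN, -07:30): 2023-12-25 01:41 UTC ≤ query < 2024-05-30 20:50 UTC
5·60 + 20 - 450 = -130 min
-130 = -1·1440 + 1310; 1310 = 21·60 + 50 → 21:50, 2024-04-11 - 1 day = 2024-04-10
→ 2024-04-10 21:50 MEN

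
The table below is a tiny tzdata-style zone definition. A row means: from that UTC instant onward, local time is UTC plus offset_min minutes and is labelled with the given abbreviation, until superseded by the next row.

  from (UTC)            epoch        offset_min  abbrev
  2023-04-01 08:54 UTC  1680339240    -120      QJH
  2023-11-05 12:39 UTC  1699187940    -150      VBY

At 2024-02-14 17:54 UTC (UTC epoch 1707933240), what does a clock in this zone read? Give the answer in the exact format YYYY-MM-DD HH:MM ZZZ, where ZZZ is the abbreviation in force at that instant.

2024-02-14 15:24 VBY

Query: 2024-02-14 17:54 UTC
Rule 2/2 (VBY, -02:30): 2023-11-05 12:39 UTC ≤ query < +∞
17·60 + 54 - 150 = 924 min
924 = 0·1440 + 924; 924 = 15·60 + 24 → 15:24, same day
→ 2024-02-14 15:24 VBY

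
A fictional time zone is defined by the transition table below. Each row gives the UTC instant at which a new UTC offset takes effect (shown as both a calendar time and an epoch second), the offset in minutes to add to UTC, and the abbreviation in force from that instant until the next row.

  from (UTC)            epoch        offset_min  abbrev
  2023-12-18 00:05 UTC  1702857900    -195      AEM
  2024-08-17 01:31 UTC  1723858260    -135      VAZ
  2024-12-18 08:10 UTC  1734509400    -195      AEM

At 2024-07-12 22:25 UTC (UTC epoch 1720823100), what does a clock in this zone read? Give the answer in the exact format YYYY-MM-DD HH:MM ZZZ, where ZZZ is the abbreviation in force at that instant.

2024-07-12 19:10 AEM

Query: 2024-07-12 22:25 UTC
Rule 1/3 (AEM, -03:15): 2023-12-18 00:05 UTC ≤ query < 2024-08-17 01:31 UTC
22·60 + 25 - 195 = 1150 min
1150 = 0·1440 + 1150; 1150 = 19·60 + 10 → 19:10, same day
→ 2024-07-12 19:10 AEM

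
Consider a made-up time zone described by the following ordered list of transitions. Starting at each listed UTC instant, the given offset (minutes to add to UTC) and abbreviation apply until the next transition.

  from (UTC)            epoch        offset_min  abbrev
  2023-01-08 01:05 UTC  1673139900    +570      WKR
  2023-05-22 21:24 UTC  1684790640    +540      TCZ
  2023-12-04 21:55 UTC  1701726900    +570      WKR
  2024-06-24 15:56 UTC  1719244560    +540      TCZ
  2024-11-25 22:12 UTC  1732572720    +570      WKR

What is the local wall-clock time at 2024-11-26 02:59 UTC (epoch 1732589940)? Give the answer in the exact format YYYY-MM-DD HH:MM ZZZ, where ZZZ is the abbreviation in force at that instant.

Query: 2024-11-26 02:59 UTC
Rule 5/5 (WKR, +09:30): 2024-11-25 22:12 UTC ≤ query < +∞
2·60 + 59 + 570 = 749 min
749 = 0·1440 + 749; 749 = 12·60 + 29 → 12:29, same day
→ 2024-11-26 12:29 WKR

2024-11-26 12:29 WKR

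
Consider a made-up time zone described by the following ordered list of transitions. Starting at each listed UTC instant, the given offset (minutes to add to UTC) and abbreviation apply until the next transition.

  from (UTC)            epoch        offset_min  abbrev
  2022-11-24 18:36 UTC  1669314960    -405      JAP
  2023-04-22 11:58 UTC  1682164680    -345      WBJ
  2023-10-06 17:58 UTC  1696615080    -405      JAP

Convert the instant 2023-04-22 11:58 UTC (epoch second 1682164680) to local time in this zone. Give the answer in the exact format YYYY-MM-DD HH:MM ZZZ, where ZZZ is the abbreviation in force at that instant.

2023-04-22 06:13 WBJ

Query: 2023-04-22 11:58 UTC
Rule 2/3 (WBJ, -05:45): 2023-04-22 11:58 UTC ≤ query < 2023-10-06 17:58 UTC
11·60 + 58 - 345 = 373 min
373 = 0·1440 + 373; 373 = 6·60 + 13 → 06:13, same day
→ 2023-04-22 06:13 WBJ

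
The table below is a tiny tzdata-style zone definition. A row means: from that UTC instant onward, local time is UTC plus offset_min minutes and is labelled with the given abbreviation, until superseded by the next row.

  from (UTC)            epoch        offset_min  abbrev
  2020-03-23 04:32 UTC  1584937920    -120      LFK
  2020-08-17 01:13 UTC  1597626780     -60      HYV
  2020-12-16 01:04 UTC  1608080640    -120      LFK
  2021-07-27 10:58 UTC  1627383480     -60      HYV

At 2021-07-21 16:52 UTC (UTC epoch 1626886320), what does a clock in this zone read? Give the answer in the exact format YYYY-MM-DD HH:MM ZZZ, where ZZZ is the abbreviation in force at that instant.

2021-07-21 14:52 LFK

Query: 2021-07-21 16:52 UTC
Rule 3/4 (LFK, -02:00): 2020-12-16 01:04 UTC ≤ query < 2021-07-27 10:58 UTC
16·60 + 52 - 120 = 892 min
892 = 0·1440 + 892; 892 = 14·60 + 52 → 14:52, same day
→ 2021-07-21 14:52 LFK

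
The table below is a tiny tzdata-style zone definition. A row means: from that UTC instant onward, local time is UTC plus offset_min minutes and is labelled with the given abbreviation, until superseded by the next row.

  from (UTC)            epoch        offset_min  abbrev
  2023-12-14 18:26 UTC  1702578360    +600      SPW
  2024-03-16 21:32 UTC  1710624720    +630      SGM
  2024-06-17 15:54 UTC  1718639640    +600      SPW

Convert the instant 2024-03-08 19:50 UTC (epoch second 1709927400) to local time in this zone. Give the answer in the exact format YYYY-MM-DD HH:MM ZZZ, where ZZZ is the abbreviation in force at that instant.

2024-03-09 05:50 SPW

Query: 2024-03-08 19:50 UTC
Rule 1/3 (SPW, +10:00): 2023-12-14 18:26 UTC ≤ query < 2024-03-16 21:32 UTC
19·60 + 50 + 600 = 1790 min
1790 = 1·1440 + 350; 350 = 5·60 + 50 → 05:50, 2024-03-08 + 1 day = 2024-03-09
→ 2024-03-09 05:50 SPW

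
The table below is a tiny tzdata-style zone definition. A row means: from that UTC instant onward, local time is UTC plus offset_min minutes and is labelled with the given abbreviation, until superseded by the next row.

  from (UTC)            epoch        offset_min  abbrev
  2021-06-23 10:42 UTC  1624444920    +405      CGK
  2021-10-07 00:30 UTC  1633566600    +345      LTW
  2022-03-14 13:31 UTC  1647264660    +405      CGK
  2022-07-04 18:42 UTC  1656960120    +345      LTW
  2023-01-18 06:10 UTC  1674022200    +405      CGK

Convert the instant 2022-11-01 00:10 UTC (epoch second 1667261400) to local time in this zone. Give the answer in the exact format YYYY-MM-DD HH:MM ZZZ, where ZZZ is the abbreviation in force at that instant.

Query: 2022-11-01 00:10 UTC
Rule 4/5 (LTW, +05:45): 2022-07-04 18:42 UTC ≤ query < 2023-01-18 06:10 UTC
0·60 + 10 + 345 = 355 min
355 = 0·1440 + 355; 355 = 5·60 + 55 → 05:55, same day
→ 2022-11-01 05:55 LTW

2022-11-01 05:55 LTW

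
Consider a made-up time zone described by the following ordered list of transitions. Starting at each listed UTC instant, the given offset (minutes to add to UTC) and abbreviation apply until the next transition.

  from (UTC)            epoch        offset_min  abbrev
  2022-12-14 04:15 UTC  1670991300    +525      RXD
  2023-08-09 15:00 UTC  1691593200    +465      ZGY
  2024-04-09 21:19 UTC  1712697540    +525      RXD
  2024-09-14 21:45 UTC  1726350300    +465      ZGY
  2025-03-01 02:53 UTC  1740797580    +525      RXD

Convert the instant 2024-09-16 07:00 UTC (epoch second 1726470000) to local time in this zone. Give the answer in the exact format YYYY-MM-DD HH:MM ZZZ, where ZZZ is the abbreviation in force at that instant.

Query: 2024-09-16 07:00 UTC
Rule 4/5 (ZGY, +07:45): 2024-09-14 21:45 UTC ≤ query < 2025-03-01 02:53 UTC
7·60 + 0 + 465 = 885 min
885 = 0·1440 + 885; 885 = 14·60 + 45 → 14:45, same day
→ 2024-09-16 14:45 ZGY

2024-09-16 14:45 ZGY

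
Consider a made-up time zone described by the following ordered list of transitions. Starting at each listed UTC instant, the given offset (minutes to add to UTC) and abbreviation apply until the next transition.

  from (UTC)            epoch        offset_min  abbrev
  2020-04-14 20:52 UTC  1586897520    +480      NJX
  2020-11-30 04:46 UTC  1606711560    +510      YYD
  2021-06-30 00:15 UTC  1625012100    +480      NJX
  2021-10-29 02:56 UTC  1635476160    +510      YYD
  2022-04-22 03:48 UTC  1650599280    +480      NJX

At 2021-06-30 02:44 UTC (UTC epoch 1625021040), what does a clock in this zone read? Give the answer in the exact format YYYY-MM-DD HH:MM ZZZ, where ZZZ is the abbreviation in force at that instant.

2021-06-30 10:44 NJX

Query: 2021-06-30 02:44 UTC
Rule 3/5 (NJX, +08:00): 2021-06-30 00:15 UTC ≤ query < 2021-10-29 02:56 UTC
2·60 + 44 + 480 = 644 min
644 = 0·1440 + 644; 644 = 10·60 + 44 → 10:44, same day
→ 2021-06-30 10:44 NJX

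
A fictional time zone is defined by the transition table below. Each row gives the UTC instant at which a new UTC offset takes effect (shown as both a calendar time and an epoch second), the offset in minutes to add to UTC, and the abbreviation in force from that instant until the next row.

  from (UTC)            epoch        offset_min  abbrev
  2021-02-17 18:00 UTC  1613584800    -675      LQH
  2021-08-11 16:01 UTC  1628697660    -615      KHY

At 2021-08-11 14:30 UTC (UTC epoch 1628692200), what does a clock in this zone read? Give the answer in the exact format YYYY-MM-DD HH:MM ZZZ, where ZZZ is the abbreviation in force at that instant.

2021-08-11 03:15 LQH

Query: 2021-08-11 14:30 UTC
Rule 1/2 (LQH, -11:15): 2021-02-17 18:00 UTC ≤ query < 2021-08-11 16:01 UTC
14·60 + 30 - 675 = 195 min
195 = 0·1440 + 195; 195 = 3·60 + 15 → 03:15, same day
→ 2021-08-11 03:15 LQH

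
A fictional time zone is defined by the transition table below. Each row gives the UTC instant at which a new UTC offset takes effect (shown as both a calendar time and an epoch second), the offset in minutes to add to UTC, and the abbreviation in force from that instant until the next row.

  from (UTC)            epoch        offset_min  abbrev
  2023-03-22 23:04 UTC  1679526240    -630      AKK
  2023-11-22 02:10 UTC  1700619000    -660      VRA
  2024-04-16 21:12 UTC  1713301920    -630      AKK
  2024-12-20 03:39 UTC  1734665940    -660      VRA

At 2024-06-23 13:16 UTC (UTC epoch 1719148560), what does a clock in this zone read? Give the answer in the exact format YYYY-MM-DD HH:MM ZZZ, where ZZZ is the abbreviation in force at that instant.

2024-06-23 02:46 AKK

Query: 2024-06-23 13:16 UTC
Rule 3/4 (AKK, -10:30): 2024-04-16 21:12 UTC ≤ query < 2024-12-20 03:39 UTC
13·60 + 16 - 630 = 166 min
166 = 0·1440 + 166; 166 = 2·60 + 46 → 02:46, same day
→ 2024-06-23 02:46 AKK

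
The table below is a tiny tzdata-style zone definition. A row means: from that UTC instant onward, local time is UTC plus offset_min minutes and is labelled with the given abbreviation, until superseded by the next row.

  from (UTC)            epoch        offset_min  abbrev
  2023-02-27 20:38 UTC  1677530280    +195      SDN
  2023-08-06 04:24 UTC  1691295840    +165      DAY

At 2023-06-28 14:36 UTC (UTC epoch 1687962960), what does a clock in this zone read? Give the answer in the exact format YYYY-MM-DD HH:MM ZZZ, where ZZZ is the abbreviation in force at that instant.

Query: 2023-06-28 14:36 UTC
Rule 1/2 (SDN, +03:15): 2023-02-27 20:38 UTC ≤ query < 2023-08-06 04:24 UTC
14·60 + 36 + 195 = 1071 min
1071 = 0·1440 + 1071; 1071 = 17·60 + 51 → 17:51, same day
→ 2023-06-28 17:51 SDN

2023-06-28 17:51 SDN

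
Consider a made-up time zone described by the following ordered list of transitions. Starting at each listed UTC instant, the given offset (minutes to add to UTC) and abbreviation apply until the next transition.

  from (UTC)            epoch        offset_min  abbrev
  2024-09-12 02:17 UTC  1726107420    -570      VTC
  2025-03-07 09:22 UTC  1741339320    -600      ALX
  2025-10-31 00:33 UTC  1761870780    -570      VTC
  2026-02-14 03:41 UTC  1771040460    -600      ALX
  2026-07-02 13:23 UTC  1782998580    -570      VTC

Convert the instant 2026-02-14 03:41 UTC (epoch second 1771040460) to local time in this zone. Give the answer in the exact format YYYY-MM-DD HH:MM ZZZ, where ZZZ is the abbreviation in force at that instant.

Query: 2026-02-14 03:41 UTC
Rule 4/5 (ALX, -10:00): 2026-02-14 03:41 UTC ≤ query < 2026-07-02 13:23 UTC
3·60 + 41 - 600 = -379 min
-379 = -1·1440 + 1061; 1061 = 17·60 + 41 → 17:41, 2026-02-14 - 1 day = 2026-02-13
→ 2026-02-13 17:41 ALX

2026-02-13 17:41 ALX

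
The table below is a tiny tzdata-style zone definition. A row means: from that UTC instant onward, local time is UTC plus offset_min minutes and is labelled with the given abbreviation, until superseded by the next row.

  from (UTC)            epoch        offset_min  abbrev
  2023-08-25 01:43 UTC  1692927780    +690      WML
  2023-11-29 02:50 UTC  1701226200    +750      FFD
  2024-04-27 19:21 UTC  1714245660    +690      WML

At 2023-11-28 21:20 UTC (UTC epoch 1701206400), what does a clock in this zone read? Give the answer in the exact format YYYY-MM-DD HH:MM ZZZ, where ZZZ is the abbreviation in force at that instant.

Query: 2023-11-28 21:20 UTC
Rule 1/3 (WML, +11:30): 2023-08-25 01:43 UTC ≤ query < 2023-11-29 02:50 UTC
21·60 + 20 + 690 = 1970 min
1970 = 1·1440 + 530; 530 = 8·60 + 50 → 08:50, 2023-11-28 + 1 day = 2023-11-29
→ 2023-11-29 08:50 WML

2023-11-29 08:50 WML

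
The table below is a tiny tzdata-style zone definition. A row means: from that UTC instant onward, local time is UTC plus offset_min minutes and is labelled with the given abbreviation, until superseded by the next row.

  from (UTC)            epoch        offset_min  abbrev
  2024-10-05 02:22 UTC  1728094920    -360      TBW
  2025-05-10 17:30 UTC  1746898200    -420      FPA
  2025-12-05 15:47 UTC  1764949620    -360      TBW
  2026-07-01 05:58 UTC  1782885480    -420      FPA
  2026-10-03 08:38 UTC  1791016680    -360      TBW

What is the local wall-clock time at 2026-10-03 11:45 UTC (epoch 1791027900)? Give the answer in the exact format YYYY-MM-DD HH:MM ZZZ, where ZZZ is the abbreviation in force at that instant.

Query: 2026-10-03 11:45 UTC
Rule 5/5 (TBW, -06:00): 2026-10-03 08:38 UTC ≤ query < +∞
11·60 + 45 - 360 = 345 min
345 = 0·1440 + 345; 345 = 5·60 + 45 → 05:45, same day
→ 2026-10-03 05:45 TBW

2026-10-03 05:45 TBW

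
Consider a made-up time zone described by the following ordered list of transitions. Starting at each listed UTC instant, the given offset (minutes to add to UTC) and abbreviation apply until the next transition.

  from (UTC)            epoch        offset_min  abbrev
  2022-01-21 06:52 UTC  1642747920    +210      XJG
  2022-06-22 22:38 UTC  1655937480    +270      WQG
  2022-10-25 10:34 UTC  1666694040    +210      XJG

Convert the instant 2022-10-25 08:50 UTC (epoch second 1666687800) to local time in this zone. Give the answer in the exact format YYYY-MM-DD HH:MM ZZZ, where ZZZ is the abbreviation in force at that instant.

Query: 2022-10-25 08:50 UTC
Rule 2/3 (WQG, +04:30): 2022-06-22 22:38 UTC ≤ query < 2022-10-25 10:34 UTC
8·60 + 50 + 270 = 800 min
800 = 0·1440 + 800; 800 = 13·60 + 20 → 13:20, same day
→ 2022-10-25 13:20 WQG

2022-10-25 13:20 WQG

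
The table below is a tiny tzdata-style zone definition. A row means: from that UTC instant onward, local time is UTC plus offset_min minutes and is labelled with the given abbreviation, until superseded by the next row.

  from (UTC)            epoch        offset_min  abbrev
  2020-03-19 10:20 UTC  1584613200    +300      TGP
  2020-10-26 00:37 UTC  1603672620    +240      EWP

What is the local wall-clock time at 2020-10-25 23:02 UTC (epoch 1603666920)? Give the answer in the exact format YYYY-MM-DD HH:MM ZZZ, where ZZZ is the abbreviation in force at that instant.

2020-10-26 04:02 TGP

Query: 2020-10-25 23:02 UTC
Rule 1/2 (TGP, +05:00): 2020-03-19 10:20 UTC ≤ query < 2020-10-26 00:37 UTC
23·60 + 2 + 300 = 1682 min
1682 = 1·1440 + 242; 242 = 4·60 + 2 → 04:02, 2020-10-25 + 1 day = 2020-10-26
→ 2020-10-26 04:02 TGP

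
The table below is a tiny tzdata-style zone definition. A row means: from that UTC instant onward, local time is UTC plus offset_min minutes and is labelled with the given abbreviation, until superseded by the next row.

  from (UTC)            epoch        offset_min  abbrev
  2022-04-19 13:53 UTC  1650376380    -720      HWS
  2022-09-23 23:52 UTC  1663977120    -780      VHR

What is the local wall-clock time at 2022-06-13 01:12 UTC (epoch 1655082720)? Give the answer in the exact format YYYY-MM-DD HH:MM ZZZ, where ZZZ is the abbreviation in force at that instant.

2022-06-12 13:12 HWS

Query: 2022-06-13 01:12 UTC
Rule 1/2 (HWS, -12:00): 2022-04-19 13:53 UTC ≤ query < 2022-09-23 23:52 UTC
1·60 + 12 - 720 = -648 min
-648 = -1·1440 + 792; 792 = 13·60 + 12 → 13:12, 2022-06-13 - 1 day = 2022-06-12
→ 2022-06-12 13:12 HWS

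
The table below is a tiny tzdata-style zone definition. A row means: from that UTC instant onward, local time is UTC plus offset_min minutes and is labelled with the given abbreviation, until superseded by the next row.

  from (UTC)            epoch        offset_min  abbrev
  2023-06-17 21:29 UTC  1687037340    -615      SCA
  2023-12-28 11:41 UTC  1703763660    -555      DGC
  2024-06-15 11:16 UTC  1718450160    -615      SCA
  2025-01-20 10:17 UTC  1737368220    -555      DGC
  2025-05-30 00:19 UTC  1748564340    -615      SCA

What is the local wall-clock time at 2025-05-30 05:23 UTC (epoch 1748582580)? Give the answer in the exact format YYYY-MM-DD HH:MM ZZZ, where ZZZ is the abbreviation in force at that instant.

Query: 2025-05-30 05:23 UTC
Rule 5/5 (SCA, -10:15): 2025-05-30 00:19 UTC ≤ query < +∞
5·60 + 23 - 615 = -292 min
-292 = -1·1440 + 1148; 1148 = 19·60 + 8 → 19:08, 2025-05-30 - 1 day = 2025-05-29
→ 2025-05-29 19:08 SCA

2025-05-29 19:08 SCA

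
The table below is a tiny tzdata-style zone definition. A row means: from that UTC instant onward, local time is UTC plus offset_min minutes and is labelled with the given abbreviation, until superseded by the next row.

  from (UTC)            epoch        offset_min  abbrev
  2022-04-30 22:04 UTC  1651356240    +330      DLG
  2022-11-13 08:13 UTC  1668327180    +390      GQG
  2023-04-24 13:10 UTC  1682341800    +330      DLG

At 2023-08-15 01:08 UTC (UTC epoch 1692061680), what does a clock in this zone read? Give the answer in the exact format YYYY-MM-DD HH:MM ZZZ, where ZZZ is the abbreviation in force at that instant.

Query: 2023-08-15 01:08 UTC
Rule 3/3 (DLG, +05:30): 2023-04-24 13:10 UTC ≤ query < +∞
1·60 + 8 + 330 = 398 min
398 = 0·1440 + 398; 398 = 6·60 + 38 → 06:38, same day
→ 2023-08-15 06:38 DLG

2023-08-15 06:38 DLG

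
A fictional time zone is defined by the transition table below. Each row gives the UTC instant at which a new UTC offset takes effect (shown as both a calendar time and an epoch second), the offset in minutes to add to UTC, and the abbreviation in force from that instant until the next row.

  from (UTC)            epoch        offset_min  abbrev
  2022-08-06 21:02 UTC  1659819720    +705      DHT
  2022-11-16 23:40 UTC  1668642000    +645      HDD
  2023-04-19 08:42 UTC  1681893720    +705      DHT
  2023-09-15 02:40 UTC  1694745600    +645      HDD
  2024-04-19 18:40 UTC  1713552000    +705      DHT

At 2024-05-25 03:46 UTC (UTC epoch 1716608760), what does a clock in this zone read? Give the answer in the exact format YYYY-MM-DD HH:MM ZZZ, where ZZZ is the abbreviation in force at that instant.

2024-05-25 15:31 DHT

Query: 2024-05-25 03:46 UTC
Rule 5/5 (DHT, +11:45): 2024-04-19 18:40 UTC ≤ query < +∞
3·60 + 46 + 705 = 931 min
931 = 0·1440 + 931; 931 = 15·60 + 31 → 15:31, same day
→ 2024-05-25 15:31 DHT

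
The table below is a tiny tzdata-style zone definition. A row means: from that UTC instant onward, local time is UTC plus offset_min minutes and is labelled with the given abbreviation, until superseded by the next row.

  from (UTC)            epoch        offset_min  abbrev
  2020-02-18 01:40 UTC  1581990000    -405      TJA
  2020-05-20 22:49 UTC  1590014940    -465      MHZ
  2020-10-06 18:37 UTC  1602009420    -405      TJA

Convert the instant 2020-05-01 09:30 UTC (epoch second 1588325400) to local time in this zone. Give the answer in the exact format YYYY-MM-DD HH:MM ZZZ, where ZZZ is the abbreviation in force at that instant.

2020-05-01 02:45 TJA

Query: 2020-05-01 09:30 UTC
Rule 1/3 (TJA, -06:45): 2020-02-18 01:40 UTC ≤ query < 2020-05-20 22:49 UTC
9·60 + 30 - 405 = 165 min
165 = 0·1440 + 165; 165 = 2·60 + 45 → 02:45, same day
→ 2020-05-01 02:45 TJA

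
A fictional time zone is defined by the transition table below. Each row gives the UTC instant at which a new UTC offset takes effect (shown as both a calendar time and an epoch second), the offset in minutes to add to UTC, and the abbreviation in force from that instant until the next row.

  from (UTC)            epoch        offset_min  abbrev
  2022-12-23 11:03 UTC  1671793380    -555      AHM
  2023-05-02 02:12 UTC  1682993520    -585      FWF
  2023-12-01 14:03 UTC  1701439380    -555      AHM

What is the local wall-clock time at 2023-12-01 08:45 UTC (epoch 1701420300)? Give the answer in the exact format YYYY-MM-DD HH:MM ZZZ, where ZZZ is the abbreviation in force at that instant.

Query: 2023-12-01 08:45 UTC
Rule 2/3 (FWF, -09:45): 2023-05-02 02:12 UTC ≤ query < 2023-12-01 14:03 UTC
8·60 + 45 - 585 = -60 min
-60 = -1·1440 + 1380; 1380 = 23·60 + 0 → 23:00, 2023-12-01 - 1 day = 2023-11-30
→ 2023-11-30 23:00 FWF

2023-11-30 23:00 FWF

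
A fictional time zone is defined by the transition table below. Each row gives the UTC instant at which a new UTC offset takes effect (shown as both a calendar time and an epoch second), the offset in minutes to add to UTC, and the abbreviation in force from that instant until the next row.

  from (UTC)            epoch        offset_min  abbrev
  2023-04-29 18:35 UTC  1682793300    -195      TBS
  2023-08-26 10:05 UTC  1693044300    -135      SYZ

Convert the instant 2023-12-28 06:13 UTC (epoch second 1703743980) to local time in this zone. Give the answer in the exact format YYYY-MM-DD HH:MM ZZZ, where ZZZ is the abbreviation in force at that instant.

Query: 2023-12-28 06:13 UTC
Rule 2/2 (SYZ, -02:15): 2023-08-26 10:05 UTC ≤ query < +∞
6·60 + 13 - 135 = 238 min
238 = 0·1440 + 238; 238 = 3·60 + 58 → 03:58, same day
→ 2023-12-28 03:58 SYZ

2023-12-28 03:58 SYZ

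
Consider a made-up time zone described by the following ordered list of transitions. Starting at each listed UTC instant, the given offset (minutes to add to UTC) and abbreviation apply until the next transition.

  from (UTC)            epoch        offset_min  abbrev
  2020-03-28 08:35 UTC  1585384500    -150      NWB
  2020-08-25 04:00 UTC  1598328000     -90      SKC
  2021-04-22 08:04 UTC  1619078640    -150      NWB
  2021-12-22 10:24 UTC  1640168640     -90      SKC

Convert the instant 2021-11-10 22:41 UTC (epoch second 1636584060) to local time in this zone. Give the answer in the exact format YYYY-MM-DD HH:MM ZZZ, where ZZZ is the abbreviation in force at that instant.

Query: 2021-11-10 22:41 UTC
Rule 3/4 (NWB, -02:30): 2021-04-22 08:04 UTC ≤ query < 2021-12-22 10:24 UTC
22·60 + 41 - 150 = 1211 min
1211 = 0·1440 + 1211; 1211 = 20·60 + 11 → 20:11, same day
→ 2021-11-10 20:11 NWB

2021-11-10 20:11 NWB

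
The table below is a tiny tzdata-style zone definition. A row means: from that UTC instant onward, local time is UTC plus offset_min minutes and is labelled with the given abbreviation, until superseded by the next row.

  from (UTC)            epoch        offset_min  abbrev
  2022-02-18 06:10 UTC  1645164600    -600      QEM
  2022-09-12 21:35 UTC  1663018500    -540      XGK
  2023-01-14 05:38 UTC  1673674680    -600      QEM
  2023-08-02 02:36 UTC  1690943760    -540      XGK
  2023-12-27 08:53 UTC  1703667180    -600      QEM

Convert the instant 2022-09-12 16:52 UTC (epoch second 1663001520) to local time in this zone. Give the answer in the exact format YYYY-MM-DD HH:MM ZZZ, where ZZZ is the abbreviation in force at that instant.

Query: 2022-09-12 16:52 UTC
Rule 1/5 (QEM, -10:00): 2022-02-18 06:10 UTC ≤ query < 2022-09-12 21:35 UTC
16·60 + 52 - 600 = 412 min
412 = 0·1440 + 412; 412 = 6·60 + 52 → 06:52, same day
→ 2022-09-12 06:52 QEM

2022-09-12 06:52 QEM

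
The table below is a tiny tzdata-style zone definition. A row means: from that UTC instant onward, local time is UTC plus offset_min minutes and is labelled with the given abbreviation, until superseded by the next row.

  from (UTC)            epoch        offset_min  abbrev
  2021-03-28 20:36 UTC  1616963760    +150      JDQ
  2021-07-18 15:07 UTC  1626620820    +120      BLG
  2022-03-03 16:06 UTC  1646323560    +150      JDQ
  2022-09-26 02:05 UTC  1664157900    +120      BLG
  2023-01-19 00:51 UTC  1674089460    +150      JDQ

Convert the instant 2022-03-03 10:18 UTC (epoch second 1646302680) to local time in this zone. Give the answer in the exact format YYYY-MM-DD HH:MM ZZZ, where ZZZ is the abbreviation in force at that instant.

Query: 2022-03-03 10:18 UTC
Rule 2/5 (BLG, +02:00): 2021-07-18 15:07 UTC ≤ query < 2022-03-03 16:06 UTC
10·60 + 18 + 120 = 738 min
738 = 0·1440 + 738; 738 = 12·60 + 18 → 12:18, same day
→ 2022-03-03 12:18 BLG

2022-03-03 12:18 BLG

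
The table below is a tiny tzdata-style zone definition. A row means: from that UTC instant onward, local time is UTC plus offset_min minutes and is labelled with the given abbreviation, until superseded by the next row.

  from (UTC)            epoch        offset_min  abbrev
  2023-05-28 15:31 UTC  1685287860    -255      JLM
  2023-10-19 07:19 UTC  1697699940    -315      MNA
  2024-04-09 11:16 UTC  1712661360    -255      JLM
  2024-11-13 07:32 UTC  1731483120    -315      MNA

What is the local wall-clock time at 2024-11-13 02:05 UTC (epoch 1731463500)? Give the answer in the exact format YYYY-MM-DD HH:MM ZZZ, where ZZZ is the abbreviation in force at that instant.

2024-11-12 21:50 JLM

Query: 2024-11-13 02:05 UTC
Rule 3/4 (JLM, -04:15): 2024-04-09 11:16 UTC ≤ query < 2024-11-13 07:32 UTC
2·60 + 5 - 255 = -130 min
-130 = -1·1440 + 1310; 1310 = 21·60 + 50 → 21:50, 2024-11-13 - 1 day = 2024-11-12
→ 2024-11-12 21:50 JLM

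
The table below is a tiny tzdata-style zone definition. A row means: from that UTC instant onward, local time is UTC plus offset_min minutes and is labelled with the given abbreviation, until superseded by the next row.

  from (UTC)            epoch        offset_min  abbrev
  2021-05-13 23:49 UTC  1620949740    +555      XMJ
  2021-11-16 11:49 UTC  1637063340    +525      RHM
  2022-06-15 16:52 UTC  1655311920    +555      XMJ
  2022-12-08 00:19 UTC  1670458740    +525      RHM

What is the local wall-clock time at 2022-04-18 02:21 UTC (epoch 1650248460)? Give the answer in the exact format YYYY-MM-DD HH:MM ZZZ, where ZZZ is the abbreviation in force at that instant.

Query: 2022-04-18 02:21 UTC
Rule 2/4 (RHM, +08:45): 2021-11-16 11:49 UTC ≤ query < 2022-06-15 16:52 UTC
2·60 + 21 + 525 = 666 min
666 = 0·1440 + 666; 666 = 11·60 + 6 → 11:06, same day
→ 2022-04-18 11:06 RHM

2022-04-18 11:06 RHM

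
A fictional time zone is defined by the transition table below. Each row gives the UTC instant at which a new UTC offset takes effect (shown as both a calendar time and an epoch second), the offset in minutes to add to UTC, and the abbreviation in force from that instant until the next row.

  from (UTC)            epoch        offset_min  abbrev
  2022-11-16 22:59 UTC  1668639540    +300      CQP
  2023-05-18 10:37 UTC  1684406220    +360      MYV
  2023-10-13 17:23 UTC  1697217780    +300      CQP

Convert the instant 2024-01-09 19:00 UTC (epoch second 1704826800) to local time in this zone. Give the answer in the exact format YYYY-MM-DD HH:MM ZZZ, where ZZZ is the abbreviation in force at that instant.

2024-01-10 00:00 CQP

Query: 2024-01-09 19:00 UTC
Rule 3/3 (CQP, +05:00): 2023-10-13 17:23 UTC ≤ query < +∞
19·60 + 0 + 300 = 1440 min
1440 = 1·1440 + 0; 0 = 0·60 + 0 → 00:00, 2024-01-09 + 1 day = 2024-01-10
→ 2024-01-10 00:00 CQP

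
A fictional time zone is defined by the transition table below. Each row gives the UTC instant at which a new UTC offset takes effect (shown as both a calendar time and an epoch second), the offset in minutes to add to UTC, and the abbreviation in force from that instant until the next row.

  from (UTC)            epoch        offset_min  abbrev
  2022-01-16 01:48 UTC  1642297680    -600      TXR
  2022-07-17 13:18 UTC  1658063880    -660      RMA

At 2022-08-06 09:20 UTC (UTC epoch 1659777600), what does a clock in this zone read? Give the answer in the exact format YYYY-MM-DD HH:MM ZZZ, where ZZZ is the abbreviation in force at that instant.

2022-08-05 22:20 RMA

Query: 2022-08-06 09:20 UTC
Rule 2/2 (RMA, -11:00): 2022-07-17 13:18 UTC ≤ query < +∞
9·60 + 20 - 660 = -100 min
-100 = -1·1440 + 1340; 1340 = 22·60 + 20 → 22:20, 2022-08-06 - 1 day = 2022-08-05
→ 2022-08-05 22:20 RMA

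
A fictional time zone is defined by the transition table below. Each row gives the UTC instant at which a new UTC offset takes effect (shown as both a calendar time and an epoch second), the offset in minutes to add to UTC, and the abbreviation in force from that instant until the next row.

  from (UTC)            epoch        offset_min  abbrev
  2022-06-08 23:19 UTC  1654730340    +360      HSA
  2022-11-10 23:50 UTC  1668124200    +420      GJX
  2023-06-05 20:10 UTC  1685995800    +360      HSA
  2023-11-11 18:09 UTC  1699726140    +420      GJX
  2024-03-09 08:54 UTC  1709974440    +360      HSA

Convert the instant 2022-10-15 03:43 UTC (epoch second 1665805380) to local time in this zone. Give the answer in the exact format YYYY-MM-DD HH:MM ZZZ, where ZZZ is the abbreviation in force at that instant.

Query: 2022-10-15 03:43 UTC
Rule 1/5 (HSA, +06:00): 2022-06-08 23:19 UTC ≤ query < 2022-11-10 23:50 UTC
3·60 + 43 + 360 = 583 min
583 = 0·1440 + 583; 583 = 9·60 + 43 → 09:43, same day
→ 2022-10-15 09:43 HSA

2022-10-15 09:43 HSA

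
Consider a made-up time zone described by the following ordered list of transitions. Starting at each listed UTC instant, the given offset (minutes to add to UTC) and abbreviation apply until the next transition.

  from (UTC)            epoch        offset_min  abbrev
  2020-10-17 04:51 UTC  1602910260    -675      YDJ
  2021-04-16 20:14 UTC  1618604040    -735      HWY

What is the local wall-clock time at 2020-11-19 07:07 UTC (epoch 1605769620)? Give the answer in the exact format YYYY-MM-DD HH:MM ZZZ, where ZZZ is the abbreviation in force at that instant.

Query: 2020-11-19 07:07 UTC
Rule 1/2 (YDJ, -11:15): 2020-10-17 04:51 UTC ≤ query < 2021-04-16 20:14 UTC
7·60 + 7 - 675 = -248 min
-248 = -1·1440 + 1192; 1192 = 19·60 + 52 → 19:52, 2020-11-19 - 1 day = 2020-11-18
→ 2020-11-18 19:52 YDJ

2020-11-18 19:52 YDJ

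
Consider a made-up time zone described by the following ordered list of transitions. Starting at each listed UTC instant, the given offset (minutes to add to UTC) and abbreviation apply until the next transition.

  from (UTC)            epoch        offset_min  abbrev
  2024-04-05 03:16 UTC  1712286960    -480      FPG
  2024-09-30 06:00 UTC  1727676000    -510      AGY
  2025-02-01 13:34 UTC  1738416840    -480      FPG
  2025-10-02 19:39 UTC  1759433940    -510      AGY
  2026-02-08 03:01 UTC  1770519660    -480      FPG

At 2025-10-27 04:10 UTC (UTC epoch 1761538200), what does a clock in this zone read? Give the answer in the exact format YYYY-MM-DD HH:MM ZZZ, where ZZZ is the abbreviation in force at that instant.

2025-10-26 19:40 AGY

Query: 2025-10-27 04:10 UTC
Rule 4/5 (AGY, -08:30): 2025-10-02 19:39 UTC ≤ query < 2026-02-08 03:01 UTC
4·60 + 10 - 510 = -260 min
-260 = -1·1440 + 1180; 1180 = 19·60 + 40 → 19:40, 2025-10-27 - 1 day = 2025-10-26
→ 2025-10-26 19:40 AGY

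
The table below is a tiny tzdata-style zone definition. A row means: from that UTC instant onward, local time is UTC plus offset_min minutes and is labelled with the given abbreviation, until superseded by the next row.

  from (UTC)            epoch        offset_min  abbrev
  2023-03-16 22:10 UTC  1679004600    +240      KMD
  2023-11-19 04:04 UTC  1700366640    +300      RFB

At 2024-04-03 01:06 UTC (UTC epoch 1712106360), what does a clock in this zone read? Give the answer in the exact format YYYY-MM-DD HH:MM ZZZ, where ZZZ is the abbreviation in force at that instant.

Query: 2024-04-03 01:06 UTC
Rule 2/2 (RFB, +05:00): 2023-11-19 04:04 UTC ≤ query < +∞
1·60 + 6 + 300 = 366 min
366 = 0·1440 + 366; 366 = 6·60 + 6 → 06:06, same day
→ 2024-04-03 06:06 RFB

2024-04-03 06:06 RFB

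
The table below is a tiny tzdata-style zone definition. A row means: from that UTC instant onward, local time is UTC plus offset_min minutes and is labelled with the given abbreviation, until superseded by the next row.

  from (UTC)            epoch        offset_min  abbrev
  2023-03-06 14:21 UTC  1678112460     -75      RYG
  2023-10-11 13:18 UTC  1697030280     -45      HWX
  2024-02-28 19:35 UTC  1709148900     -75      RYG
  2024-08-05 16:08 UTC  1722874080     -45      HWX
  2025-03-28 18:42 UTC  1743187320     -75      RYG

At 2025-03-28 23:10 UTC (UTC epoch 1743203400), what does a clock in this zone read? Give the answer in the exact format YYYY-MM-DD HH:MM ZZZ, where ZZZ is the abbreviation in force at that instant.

Query: 2025-03-28 23:10 UTC
Rule 5/5 (RYG, -01:15): 2025-03-28 18:42 UTC ≤ query < +∞
23·60 + 10 - 75 = 1315 min
1315 = 0·1440 + 1315; 1315 = 21·60 + 55 → 21:55, same day
→ 2025-03-28 21:55 RYG

2025-03-28 21:55 RYG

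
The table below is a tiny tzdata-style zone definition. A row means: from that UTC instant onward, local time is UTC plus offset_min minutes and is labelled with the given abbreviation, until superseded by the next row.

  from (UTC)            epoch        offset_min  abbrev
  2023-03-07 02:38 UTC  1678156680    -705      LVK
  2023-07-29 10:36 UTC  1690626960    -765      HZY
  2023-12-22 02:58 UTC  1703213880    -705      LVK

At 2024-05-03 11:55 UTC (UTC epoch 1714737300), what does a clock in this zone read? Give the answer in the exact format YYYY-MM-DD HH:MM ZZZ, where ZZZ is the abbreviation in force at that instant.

Query: 2024-05-03 11:55 UTC
Rule 3/3 (LVK, -11:45): 2023-12-22 02:58 UTC ≤ query < +∞
11·60 + 55 - 705 = 10 min
10 = 0·1440 + 10; 10 = 0·60 + 10 → 00:10, same day
→ 2024-05-03 00:10 LVK

2024-05-03 00:10 LVK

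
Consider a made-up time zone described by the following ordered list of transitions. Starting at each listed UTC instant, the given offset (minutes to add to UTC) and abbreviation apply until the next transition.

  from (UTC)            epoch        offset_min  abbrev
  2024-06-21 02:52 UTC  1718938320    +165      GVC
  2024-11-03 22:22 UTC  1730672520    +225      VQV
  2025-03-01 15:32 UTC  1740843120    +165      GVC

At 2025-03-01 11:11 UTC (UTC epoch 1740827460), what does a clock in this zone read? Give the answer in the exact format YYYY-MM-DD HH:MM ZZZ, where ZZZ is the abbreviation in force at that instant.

Query: 2025-03-01 11:11 UTC
Rule 2/3 (VQV, +03:45): 2024-11-03 22:22 UTC ≤ query < 2025-03-01 15:32 UTC
11·60 + 11 + 225 = 896 min
896 = 0·1440 + 896; 896 = 14·60 + 56 → 14:56, same day
→ 2025-03-01 14:56 VQV

2025-03-01 14:56 VQV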